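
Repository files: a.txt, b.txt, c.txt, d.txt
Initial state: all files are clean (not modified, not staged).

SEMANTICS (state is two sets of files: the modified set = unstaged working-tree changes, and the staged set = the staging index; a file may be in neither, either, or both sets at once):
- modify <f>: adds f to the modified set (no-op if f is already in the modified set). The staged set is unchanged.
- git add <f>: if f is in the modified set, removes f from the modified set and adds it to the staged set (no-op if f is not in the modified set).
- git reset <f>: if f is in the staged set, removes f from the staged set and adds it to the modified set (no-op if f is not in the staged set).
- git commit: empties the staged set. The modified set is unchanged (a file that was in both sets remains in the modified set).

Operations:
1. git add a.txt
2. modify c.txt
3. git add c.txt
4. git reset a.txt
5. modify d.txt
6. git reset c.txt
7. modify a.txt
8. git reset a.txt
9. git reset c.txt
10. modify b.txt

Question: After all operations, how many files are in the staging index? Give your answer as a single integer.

After op 1 (git add a.txt): modified={none} staged={none}
After op 2 (modify c.txt): modified={c.txt} staged={none}
After op 3 (git add c.txt): modified={none} staged={c.txt}
After op 4 (git reset a.txt): modified={none} staged={c.txt}
After op 5 (modify d.txt): modified={d.txt} staged={c.txt}
After op 6 (git reset c.txt): modified={c.txt, d.txt} staged={none}
After op 7 (modify a.txt): modified={a.txt, c.txt, d.txt} staged={none}
After op 8 (git reset a.txt): modified={a.txt, c.txt, d.txt} staged={none}
After op 9 (git reset c.txt): modified={a.txt, c.txt, d.txt} staged={none}
After op 10 (modify b.txt): modified={a.txt, b.txt, c.txt, d.txt} staged={none}
Final staged set: {none} -> count=0

Answer: 0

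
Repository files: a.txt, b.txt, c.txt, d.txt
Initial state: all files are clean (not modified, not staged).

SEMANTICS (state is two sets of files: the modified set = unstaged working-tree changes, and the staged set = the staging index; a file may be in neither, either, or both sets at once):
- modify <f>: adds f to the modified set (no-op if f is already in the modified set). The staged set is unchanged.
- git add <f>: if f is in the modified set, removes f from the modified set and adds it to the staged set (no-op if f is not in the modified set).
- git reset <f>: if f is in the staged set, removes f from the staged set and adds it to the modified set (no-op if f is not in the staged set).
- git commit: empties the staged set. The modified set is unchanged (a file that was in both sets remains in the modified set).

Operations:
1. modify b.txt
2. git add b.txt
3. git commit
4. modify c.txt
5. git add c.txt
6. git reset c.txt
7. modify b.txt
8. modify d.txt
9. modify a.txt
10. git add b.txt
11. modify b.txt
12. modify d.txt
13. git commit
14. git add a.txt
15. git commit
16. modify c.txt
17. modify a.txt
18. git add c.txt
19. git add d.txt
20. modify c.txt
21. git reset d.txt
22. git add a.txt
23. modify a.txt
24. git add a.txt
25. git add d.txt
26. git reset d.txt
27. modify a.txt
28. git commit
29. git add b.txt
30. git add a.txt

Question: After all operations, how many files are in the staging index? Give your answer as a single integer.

Answer: 2

Derivation:
After op 1 (modify b.txt): modified={b.txt} staged={none}
After op 2 (git add b.txt): modified={none} staged={b.txt}
After op 3 (git commit): modified={none} staged={none}
After op 4 (modify c.txt): modified={c.txt} staged={none}
After op 5 (git add c.txt): modified={none} staged={c.txt}
After op 6 (git reset c.txt): modified={c.txt} staged={none}
After op 7 (modify b.txt): modified={b.txt, c.txt} staged={none}
After op 8 (modify d.txt): modified={b.txt, c.txt, d.txt} staged={none}
After op 9 (modify a.txt): modified={a.txt, b.txt, c.txt, d.txt} staged={none}
After op 10 (git add b.txt): modified={a.txt, c.txt, d.txt} staged={b.txt}
After op 11 (modify b.txt): modified={a.txt, b.txt, c.txt, d.txt} staged={b.txt}
After op 12 (modify d.txt): modified={a.txt, b.txt, c.txt, d.txt} staged={b.txt}
After op 13 (git commit): modified={a.txt, b.txt, c.txt, d.txt} staged={none}
After op 14 (git add a.txt): modified={b.txt, c.txt, d.txt} staged={a.txt}
After op 15 (git commit): modified={b.txt, c.txt, d.txt} staged={none}
After op 16 (modify c.txt): modified={b.txt, c.txt, d.txt} staged={none}
After op 17 (modify a.txt): modified={a.txt, b.txt, c.txt, d.txt} staged={none}
After op 18 (git add c.txt): modified={a.txt, b.txt, d.txt} staged={c.txt}
After op 19 (git add d.txt): modified={a.txt, b.txt} staged={c.txt, d.txt}
After op 20 (modify c.txt): modified={a.txt, b.txt, c.txt} staged={c.txt, d.txt}
After op 21 (git reset d.txt): modified={a.txt, b.txt, c.txt, d.txt} staged={c.txt}
After op 22 (git add a.txt): modified={b.txt, c.txt, d.txt} staged={a.txt, c.txt}
After op 23 (modify a.txt): modified={a.txt, b.txt, c.txt, d.txt} staged={a.txt, c.txt}
After op 24 (git add a.txt): modified={b.txt, c.txt, d.txt} staged={a.txt, c.txt}
After op 25 (git add d.txt): modified={b.txt, c.txt} staged={a.txt, c.txt, d.txt}
After op 26 (git reset d.txt): modified={b.txt, c.txt, d.txt} staged={a.txt, c.txt}
After op 27 (modify a.txt): modified={a.txt, b.txt, c.txt, d.txt} staged={a.txt, c.txt}
After op 28 (git commit): modified={a.txt, b.txt, c.txt, d.txt} staged={none}
After op 29 (git add b.txt): modified={a.txt, c.txt, d.txt} staged={b.txt}
After op 30 (git add a.txt): modified={c.txt, d.txt} staged={a.txt, b.txt}
Final staged set: {a.txt, b.txt} -> count=2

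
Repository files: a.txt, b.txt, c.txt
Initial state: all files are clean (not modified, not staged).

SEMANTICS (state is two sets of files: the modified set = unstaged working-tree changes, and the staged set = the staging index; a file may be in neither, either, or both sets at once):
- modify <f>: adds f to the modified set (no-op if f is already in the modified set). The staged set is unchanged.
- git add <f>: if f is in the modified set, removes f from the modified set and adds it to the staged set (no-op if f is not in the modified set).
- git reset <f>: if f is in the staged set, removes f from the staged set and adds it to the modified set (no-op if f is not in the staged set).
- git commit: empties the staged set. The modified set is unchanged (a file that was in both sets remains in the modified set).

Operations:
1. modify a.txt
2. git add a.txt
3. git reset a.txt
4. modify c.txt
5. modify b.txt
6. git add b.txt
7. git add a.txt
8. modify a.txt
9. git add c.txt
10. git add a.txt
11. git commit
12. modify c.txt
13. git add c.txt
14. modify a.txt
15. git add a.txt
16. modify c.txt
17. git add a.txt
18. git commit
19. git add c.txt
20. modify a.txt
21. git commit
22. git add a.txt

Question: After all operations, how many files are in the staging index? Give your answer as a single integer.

After op 1 (modify a.txt): modified={a.txt} staged={none}
After op 2 (git add a.txt): modified={none} staged={a.txt}
After op 3 (git reset a.txt): modified={a.txt} staged={none}
After op 4 (modify c.txt): modified={a.txt, c.txt} staged={none}
After op 5 (modify b.txt): modified={a.txt, b.txt, c.txt} staged={none}
After op 6 (git add b.txt): modified={a.txt, c.txt} staged={b.txt}
After op 7 (git add a.txt): modified={c.txt} staged={a.txt, b.txt}
After op 8 (modify a.txt): modified={a.txt, c.txt} staged={a.txt, b.txt}
After op 9 (git add c.txt): modified={a.txt} staged={a.txt, b.txt, c.txt}
After op 10 (git add a.txt): modified={none} staged={a.txt, b.txt, c.txt}
After op 11 (git commit): modified={none} staged={none}
After op 12 (modify c.txt): modified={c.txt} staged={none}
After op 13 (git add c.txt): modified={none} staged={c.txt}
After op 14 (modify a.txt): modified={a.txt} staged={c.txt}
After op 15 (git add a.txt): modified={none} staged={a.txt, c.txt}
After op 16 (modify c.txt): modified={c.txt} staged={a.txt, c.txt}
After op 17 (git add a.txt): modified={c.txt} staged={a.txt, c.txt}
After op 18 (git commit): modified={c.txt} staged={none}
After op 19 (git add c.txt): modified={none} staged={c.txt}
After op 20 (modify a.txt): modified={a.txt} staged={c.txt}
After op 21 (git commit): modified={a.txt} staged={none}
After op 22 (git add a.txt): modified={none} staged={a.txt}
Final staged set: {a.txt} -> count=1

Answer: 1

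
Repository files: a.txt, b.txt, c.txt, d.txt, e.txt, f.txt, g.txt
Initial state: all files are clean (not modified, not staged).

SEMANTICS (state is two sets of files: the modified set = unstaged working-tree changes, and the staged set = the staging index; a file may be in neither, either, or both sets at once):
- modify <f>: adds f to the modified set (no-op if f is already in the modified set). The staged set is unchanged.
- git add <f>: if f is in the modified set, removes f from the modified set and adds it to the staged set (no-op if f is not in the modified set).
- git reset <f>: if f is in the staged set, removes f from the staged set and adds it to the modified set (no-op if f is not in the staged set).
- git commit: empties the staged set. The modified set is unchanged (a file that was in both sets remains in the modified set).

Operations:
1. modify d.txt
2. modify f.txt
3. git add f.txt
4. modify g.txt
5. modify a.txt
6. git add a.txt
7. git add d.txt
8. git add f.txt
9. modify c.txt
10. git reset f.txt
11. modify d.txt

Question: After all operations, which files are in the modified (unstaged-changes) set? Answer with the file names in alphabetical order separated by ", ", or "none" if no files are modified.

After op 1 (modify d.txt): modified={d.txt} staged={none}
After op 2 (modify f.txt): modified={d.txt, f.txt} staged={none}
After op 3 (git add f.txt): modified={d.txt} staged={f.txt}
After op 4 (modify g.txt): modified={d.txt, g.txt} staged={f.txt}
After op 5 (modify a.txt): modified={a.txt, d.txt, g.txt} staged={f.txt}
After op 6 (git add a.txt): modified={d.txt, g.txt} staged={a.txt, f.txt}
After op 7 (git add d.txt): modified={g.txt} staged={a.txt, d.txt, f.txt}
After op 8 (git add f.txt): modified={g.txt} staged={a.txt, d.txt, f.txt}
After op 9 (modify c.txt): modified={c.txt, g.txt} staged={a.txt, d.txt, f.txt}
After op 10 (git reset f.txt): modified={c.txt, f.txt, g.txt} staged={a.txt, d.txt}
After op 11 (modify d.txt): modified={c.txt, d.txt, f.txt, g.txt} staged={a.txt, d.txt}

Answer: c.txt, d.txt, f.txt, g.txt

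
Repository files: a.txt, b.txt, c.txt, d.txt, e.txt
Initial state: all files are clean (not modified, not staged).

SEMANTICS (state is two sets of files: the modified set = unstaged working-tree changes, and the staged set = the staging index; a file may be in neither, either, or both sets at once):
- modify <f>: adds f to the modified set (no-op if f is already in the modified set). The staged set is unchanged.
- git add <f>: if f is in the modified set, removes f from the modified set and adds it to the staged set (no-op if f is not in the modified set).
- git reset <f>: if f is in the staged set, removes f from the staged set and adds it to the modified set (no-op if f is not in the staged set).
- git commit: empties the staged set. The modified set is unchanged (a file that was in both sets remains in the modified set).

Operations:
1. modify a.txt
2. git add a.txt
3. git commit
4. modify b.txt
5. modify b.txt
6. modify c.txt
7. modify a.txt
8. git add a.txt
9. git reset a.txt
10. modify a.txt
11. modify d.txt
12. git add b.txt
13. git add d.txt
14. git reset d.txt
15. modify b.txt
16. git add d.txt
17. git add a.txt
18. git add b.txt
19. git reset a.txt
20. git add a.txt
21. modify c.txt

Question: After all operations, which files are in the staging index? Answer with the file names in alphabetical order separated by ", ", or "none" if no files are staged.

After op 1 (modify a.txt): modified={a.txt} staged={none}
After op 2 (git add a.txt): modified={none} staged={a.txt}
After op 3 (git commit): modified={none} staged={none}
After op 4 (modify b.txt): modified={b.txt} staged={none}
After op 5 (modify b.txt): modified={b.txt} staged={none}
After op 6 (modify c.txt): modified={b.txt, c.txt} staged={none}
After op 7 (modify a.txt): modified={a.txt, b.txt, c.txt} staged={none}
After op 8 (git add a.txt): modified={b.txt, c.txt} staged={a.txt}
After op 9 (git reset a.txt): modified={a.txt, b.txt, c.txt} staged={none}
After op 10 (modify a.txt): modified={a.txt, b.txt, c.txt} staged={none}
After op 11 (modify d.txt): modified={a.txt, b.txt, c.txt, d.txt} staged={none}
After op 12 (git add b.txt): modified={a.txt, c.txt, d.txt} staged={b.txt}
After op 13 (git add d.txt): modified={a.txt, c.txt} staged={b.txt, d.txt}
After op 14 (git reset d.txt): modified={a.txt, c.txt, d.txt} staged={b.txt}
After op 15 (modify b.txt): modified={a.txt, b.txt, c.txt, d.txt} staged={b.txt}
After op 16 (git add d.txt): modified={a.txt, b.txt, c.txt} staged={b.txt, d.txt}
After op 17 (git add a.txt): modified={b.txt, c.txt} staged={a.txt, b.txt, d.txt}
After op 18 (git add b.txt): modified={c.txt} staged={a.txt, b.txt, d.txt}
After op 19 (git reset a.txt): modified={a.txt, c.txt} staged={b.txt, d.txt}
After op 20 (git add a.txt): modified={c.txt} staged={a.txt, b.txt, d.txt}
After op 21 (modify c.txt): modified={c.txt} staged={a.txt, b.txt, d.txt}

Answer: a.txt, b.txt, d.txt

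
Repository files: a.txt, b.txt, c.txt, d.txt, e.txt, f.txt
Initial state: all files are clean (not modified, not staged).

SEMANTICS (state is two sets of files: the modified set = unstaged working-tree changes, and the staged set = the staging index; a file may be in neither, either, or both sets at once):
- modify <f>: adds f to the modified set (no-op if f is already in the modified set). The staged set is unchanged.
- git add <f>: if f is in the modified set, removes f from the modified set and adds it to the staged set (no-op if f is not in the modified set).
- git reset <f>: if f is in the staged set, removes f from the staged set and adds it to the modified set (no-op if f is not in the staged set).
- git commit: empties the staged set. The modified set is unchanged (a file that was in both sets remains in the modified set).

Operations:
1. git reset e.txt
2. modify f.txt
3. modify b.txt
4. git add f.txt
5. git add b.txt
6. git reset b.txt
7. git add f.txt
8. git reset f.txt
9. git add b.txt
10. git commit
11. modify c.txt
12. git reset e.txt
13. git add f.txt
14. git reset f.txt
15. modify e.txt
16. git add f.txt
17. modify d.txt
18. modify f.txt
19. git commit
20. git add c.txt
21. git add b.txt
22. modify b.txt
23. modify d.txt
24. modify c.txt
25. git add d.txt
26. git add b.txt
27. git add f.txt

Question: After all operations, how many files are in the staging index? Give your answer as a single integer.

Answer: 4

Derivation:
After op 1 (git reset e.txt): modified={none} staged={none}
After op 2 (modify f.txt): modified={f.txt} staged={none}
After op 3 (modify b.txt): modified={b.txt, f.txt} staged={none}
After op 4 (git add f.txt): modified={b.txt} staged={f.txt}
After op 5 (git add b.txt): modified={none} staged={b.txt, f.txt}
After op 6 (git reset b.txt): modified={b.txt} staged={f.txt}
After op 7 (git add f.txt): modified={b.txt} staged={f.txt}
After op 8 (git reset f.txt): modified={b.txt, f.txt} staged={none}
After op 9 (git add b.txt): modified={f.txt} staged={b.txt}
After op 10 (git commit): modified={f.txt} staged={none}
After op 11 (modify c.txt): modified={c.txt, f.txt} staged={none}
After op 12 (git reset e.txt): modified={c.txt, f.txt} staged={none}
After op 13 (git add f.txt): modified={c.txt} staged={f.txt}
After op 14 (git reset f.txt): modified={c.txt, f.txt} staged={none}
After op 15 (modify e.txt): modified={c.txt, e.txt, f.txt} staged={none}
After op 16 (git add f.txt): modified={c.txt, e.txt} staged={f.txt}
After op 17 (modify d.txt): modified={c.txt, d.txt, e.txt} staged={f.txt}
After op 18 (modify f.txt): modified={c.txt, d.txt, e.txt, f.txt} staged={f.txt}
After op 19 (git commit): modified={c.txt, d.txt, e.txt, f.txt} staged={none}
After op 20 (git add c.txt): modified={d.txt, e.txt, f.txt} staged={c.txt}
After op 21 (git add b.txt): modified={d.txt, e.txt, f.txt} staged={c.txt}
After op 22 (modify b.txt): modified={b.txt, d.txt, e.txt, f.txt} staged={c.txt}
After op 23 (modify d.txt): modified={b.txt, d.txt, e.txt, f.txt} staged={c.txt}
After op 24 (modify c.txt): modified={b.txt, c.txt, d.txt, e.txt, f.txt} staged={c.txt}
After op 25 (git add d.txt): modified={b.txt, c.txt, e.txt, f.txt} staged={c.txt, d.txt}
After op 26 (git add b.txt): modified={c.txt, e.txt, f.txt} staged={b.txt, c.txt, d.txt}
After op 27 (git add f.txt): modified={c.txt, e.txt} staged={b.txt, c.txt, d.txt, f.txt}
Final staged set: {b.txt, c.txt, d.txt, f.txt} -> count=4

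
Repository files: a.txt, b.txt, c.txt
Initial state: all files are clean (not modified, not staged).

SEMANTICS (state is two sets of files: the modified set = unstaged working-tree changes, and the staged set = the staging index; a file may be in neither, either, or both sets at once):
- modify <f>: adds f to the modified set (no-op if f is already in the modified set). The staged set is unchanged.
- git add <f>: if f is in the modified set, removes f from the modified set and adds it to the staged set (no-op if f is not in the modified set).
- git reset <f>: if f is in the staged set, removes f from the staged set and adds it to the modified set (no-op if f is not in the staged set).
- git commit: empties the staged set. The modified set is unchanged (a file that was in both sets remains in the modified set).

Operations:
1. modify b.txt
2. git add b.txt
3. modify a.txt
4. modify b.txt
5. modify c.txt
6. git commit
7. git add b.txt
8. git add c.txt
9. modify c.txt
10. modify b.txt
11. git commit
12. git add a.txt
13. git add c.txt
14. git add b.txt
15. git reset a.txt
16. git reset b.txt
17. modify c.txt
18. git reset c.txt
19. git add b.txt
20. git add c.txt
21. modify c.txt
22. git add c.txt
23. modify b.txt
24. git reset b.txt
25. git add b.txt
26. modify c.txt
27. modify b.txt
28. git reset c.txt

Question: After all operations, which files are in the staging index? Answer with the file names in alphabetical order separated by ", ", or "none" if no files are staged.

After op 1 (modify b.txt): modified={b.txt} staged={none}
After op 2 (git add b.txt): modified={none} staged={b.txt}
After op 3 (modify a.txt): modified={a.txt} staged={b.txt}
After op 4 (modify b.txt): modified={a.txt, b.txt} staged={b.txt}
After op 5 (modify c.txt): modified={a.txt, b.txt, c.txt} staged={b.txt}
After op 6 (git commit): modified={a.txt, b.txt, c.txt} staged={none}
After op 7 (git add b.txt): modified={a.txt, c.txt} staged={b.txt}
After op 8 (git add c.txt): modified={a.txt} staged={b.txt, c.txt}
After op 9 (modify c.txt): modified={a.txt, c.txt} staged={b.txt, c.txt}
After op 10 (modify b.txt): modified={a.txt, b.txt, c.txt} staged={b.txt, c.txt}
After op 11 (git commit): modified={a.txt, b.txt, c.txt} staged={none}
After op 12 (git add a.txt): modified={b.txt, c.txt} staged={a.txt}
After op 13 (git add c.txt): modified={b.txt} staged={a.txt, c.txt}
After op 14 (git add b.txt): modified={none} staged={a.txt, b.txt, c.txt}
After op 15 (git reset a.txt): modified={a.txt} staged={b.txt, c.txt}
After op 16 (git reset b.txt): modified={a.txt, b.txt} staged={c.txt}
After op 17 (modify c.txt): modified={a.txt, b.txt, c.txt} staged={c.txt}
After op 18 (git reset c.txt): modified={a.txt, b.txt, c.txt} staged={none}
After op 19 (git add b.txt): modified={a.txt, c.txt} staged={b.txt}
After op 20 (git add c.txt): modified={a.txt} staged={b.txt, c.txt}
After op 21 (modify c.txt): modified={a.txt, c.txt} staged={b.txt, c.txt}
After op 22 (git add c.txt): modified={a.txt} staged={b.txt, c.txt}
After op 23 (modify b.txt): modified={a.txt, b.txt} staged={b.txt, c.txt}
After op 24 (git reset b.txt): modified={a.txt, b.txt} staged={c.txt}
After op 25 (git add b.txt): modified={a.txt} staged={b.txt, c.txt}
After op 26 (modify c.txt): modified={a.txt, c.txt} staged={b.txt, c.txt}
After op 27 (modify b.txt): modified={a.txt, b.txt, c.txt} staged={b.txt, c.txt}
After op 28 (git reset c.txt): modified={a.txt, b.txt, c.txt} staged={b.txt}

Answer: b.txt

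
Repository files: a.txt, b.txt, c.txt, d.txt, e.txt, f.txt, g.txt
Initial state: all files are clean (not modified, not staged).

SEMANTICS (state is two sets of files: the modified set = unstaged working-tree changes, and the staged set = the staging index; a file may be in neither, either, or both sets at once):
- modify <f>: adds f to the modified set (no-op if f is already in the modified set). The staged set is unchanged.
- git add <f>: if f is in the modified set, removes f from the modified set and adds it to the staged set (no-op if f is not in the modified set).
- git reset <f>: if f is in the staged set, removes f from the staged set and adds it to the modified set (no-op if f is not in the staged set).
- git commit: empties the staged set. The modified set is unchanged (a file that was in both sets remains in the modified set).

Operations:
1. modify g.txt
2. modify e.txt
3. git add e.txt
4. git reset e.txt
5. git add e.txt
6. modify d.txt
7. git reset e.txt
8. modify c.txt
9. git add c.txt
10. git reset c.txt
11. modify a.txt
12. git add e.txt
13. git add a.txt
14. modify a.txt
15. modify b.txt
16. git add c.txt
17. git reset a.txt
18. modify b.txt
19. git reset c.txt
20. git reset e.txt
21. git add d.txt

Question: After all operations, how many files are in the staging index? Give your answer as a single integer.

After op 1 (modify g.txt): modified={g.txt} staged={none}
After op 2 (modify e.txt): modified={e.txt, g.txt} staged={none}
After op 3 (git add e.txt): modified={g.txt} staged={e.txt}
After op 4 (git reset e.txt): modified={e.txt, g.txt} staged={none}
After op 5 (git add e.txt): modified={g.txt} staged={e.txt}
After op 6 (modify d.txt): modified={d.txt, g.txt} staged={e.txt}
After op 7 (git reset e.txt): modified={d.txt, e.txt, g.txt} staged={none}
After op 8 (modify c.txt): modified={c.txt, d.txt, e.txt, g.txt} staged={none}
After op 9 (git add c.txt): modified={d.txt, e.txt, g.txt} staged={c.txt}
After op 10 (git reset c.txt): modified={c.txt, d.txt, e.txt, g.txt} staged={none}
After op 11 (modify a.txt): modified={a.txt, c.txt, d.txt, e.txt, g.txt} staged={none}
After op 12 (git add e.txt): modified={a.txt, c.txt, d.txt, g.txt} staged={e.txt}
After op 13 (git add a.txt): modified={c.txt, d.txt, g.txt} staged={a.txt, e.txt}
After op 14 (modify a.txt): modified={a.txt, c.txt, d.txt, g.txt} staged={a.txt, e.txt}
After op 15 (modify b.txt): modified={a.txt, b.txt, c.txt, d.txt, g.txt} staged={a.txt, e.txt}
After op 16 (git add c.txt): modified={a.txt, b.txt, d.txt, g.txt} staged={a.txt, c.txt, e.txt}
After op 17 (git reset a.txt): modified={a.txt, b.txt, d.txt, g.txt} staged={c.txt, e.txt}
After op 18 (modify b.txt): modified={a.txt, b.txt, d.txt, g.txt} staged={c.txt, e.txt}
After op 19 (git reset c.txt): modified={a.txt, b.txt, c.txt, d.txt, g.txt} staged={e.txt}
After op 20 (git reset e.txt): modified={a.txt, b.txt, c.txt, d.txt, e.txt, g.txt} staged={none}
After op 21 (git add d.txt): modified={a.txt, b.txt, c.txt, e.txt, g.txt} staged={d.txt}
Final staged set: {d.txt} -> count=1

Answer: 1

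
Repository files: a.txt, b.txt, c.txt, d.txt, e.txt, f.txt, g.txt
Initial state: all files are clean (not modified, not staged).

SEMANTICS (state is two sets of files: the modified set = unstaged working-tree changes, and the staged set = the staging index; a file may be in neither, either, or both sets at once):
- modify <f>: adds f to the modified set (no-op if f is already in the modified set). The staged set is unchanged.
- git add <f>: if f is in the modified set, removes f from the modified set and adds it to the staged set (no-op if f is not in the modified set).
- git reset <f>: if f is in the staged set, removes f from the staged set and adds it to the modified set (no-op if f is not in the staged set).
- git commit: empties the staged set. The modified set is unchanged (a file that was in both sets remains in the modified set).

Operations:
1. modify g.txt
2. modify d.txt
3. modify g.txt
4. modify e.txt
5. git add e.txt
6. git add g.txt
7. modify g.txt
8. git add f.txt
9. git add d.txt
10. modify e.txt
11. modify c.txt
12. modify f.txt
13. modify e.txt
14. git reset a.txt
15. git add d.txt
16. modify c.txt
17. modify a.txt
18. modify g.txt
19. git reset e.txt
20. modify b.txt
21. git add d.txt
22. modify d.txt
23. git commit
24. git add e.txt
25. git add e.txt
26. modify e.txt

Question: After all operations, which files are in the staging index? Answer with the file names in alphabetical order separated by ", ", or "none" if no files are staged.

After op 1 (modify g.txt): modified={g.txt} staged={none}
After op 2 (modify d.txt): modified={d.txt, g.txt} staged={none}
After op 3 (modify g.txt): modified={d.txt, g.txt} staged={none}
After op 4 (modify e.txt): modified={d.txt, e.txt, g.txt} staged={none}
After op 5 (git add e.txt): modified={d.txt, g.txt} staged={e.txt}
After op 6 (git add g.txt): modified={d.txt} staged={e.txt, g.txt}
After op 7 (modify g.txt): modified={d.txt, g.txt} staged={e.txt, g.txt}
After op 8 (git add f.txt): modified={d.txt, g.txt} staged={e.txt, g.txt}
After op 9 (git add d.txt): modified={g.txt} staged={d.txt, e.txt, g.txt}
After op 10 (modify e.txt): modified={e.txt, g.txt} staged={d.txt, e.txt, g.txt}
After op 11 (modify c.txt): modified={c.txt, e.txt, g.txt} staged={d.txt, e.txt, g.txt}
After op 12 (modify f.txt): modified={c.txt, e.txt, f.txt, g.txt} staged={d.txt, e.txt, g.txt}
After op 13 (modify e.txt): modified={c.txt, e.txt, f.txt, g.txt} staged={d.txt, e.txt, g.txt}
After op 14 (git reset a.txt): modified={c.txt, e.txt, f.txt, g.txt} staged={d.txt, e.txt, g.txt}
After op 15 (git add d.txt): modified={c.txt, e.txt, f.txt, g.txt} staged={d.txt, e.txt, g.txt}
After op 16 (modify c.txt): modified={c.txt, e.txt, f.txt, g.txt} staged={d.txt, e.txt, g.txt}
After op 17 (modify a.txt): modified={a.txt, c.txt, e.txt, f.txt, g.txt} staged={d.txt, e.txt, g.txt}
After op 18 (modify g.txt): modified={a.txt, c.txt, e.txt, f.txt, g.txt} staged={d.txt, e.txt, g.txt}
After op 19 (git reset e.txt): modified={a.txt, c.txt, e.txt, f.txt, g.txt} staged={d.txt, g.txt}
After op 20 (modify b.txt): modified={a.txt, b.txt, c.txt, e.txt, f.txt, g.txt} staged={d.txt, g.txt}
After op 21 (git add d.txt): modified={a.txt, b.txt, c.txt, e.txt, f.txt, g.txt} staged={d.txt, g.txt}
After op 22 (modify d.txt): modified={a.txt, b.txt, c.txt, d.txt, e.txt, f.txt, g.txt} staged={d.txt, g.txt}
After op 23 (git commit): modified={a.txt, b.txt, c.txt, d.txt, e.txt, f.txt, g.txt} staged={none}
After op 24 (git add e.txt): modified={a.txt, b.txt, c.txt, d.txt, f.txt, g.txt} staged={e.txt}
After op 25 (git add e.txt): modified={a.txt, b.txt, c.txt, d.txt, f.txt, g.txt} staged={e.txt}
After op 26 (modify e.txt): modified={a.txt, b.txt, c.txt, d.txt, e.txt, f.txt, g.txt} staged={e.txt}

Answer: e.txt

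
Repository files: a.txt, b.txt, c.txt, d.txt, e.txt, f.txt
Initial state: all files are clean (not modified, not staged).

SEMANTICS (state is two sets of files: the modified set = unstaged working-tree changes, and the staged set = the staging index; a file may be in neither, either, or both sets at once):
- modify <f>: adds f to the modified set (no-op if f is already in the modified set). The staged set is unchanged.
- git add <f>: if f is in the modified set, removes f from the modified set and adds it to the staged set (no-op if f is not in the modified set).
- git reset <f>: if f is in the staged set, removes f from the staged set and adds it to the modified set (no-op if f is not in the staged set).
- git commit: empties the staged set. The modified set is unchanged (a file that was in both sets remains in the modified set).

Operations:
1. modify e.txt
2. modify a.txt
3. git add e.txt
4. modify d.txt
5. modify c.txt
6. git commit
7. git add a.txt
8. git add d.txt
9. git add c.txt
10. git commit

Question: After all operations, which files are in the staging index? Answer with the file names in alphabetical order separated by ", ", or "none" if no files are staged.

After op 1 (modify e.txt): modified={e.txt} staged={none}
After op 2 (modify a.txt): modified={a.txt, e.txt} staged={none}
After op 3 (git add e.txt): modified={a.txt} staged={e.txt}
After op 4 (modify d.txt): modified={a.txt, d.txt} staged={e.txt}
After op 5 (modify c.txt): modified={a.txt, c.txt, d.txt} staged={e.txt}
After op 6 (git commit): modified={a.txt, c.txt, d.txt} staged={none}
After op 7 (git add a.txt): modified={c.txt, d.txt} staged={a.txt}
After op 8 (git add d.txt): modified={c.txt} staged={a.txt, d.txt}
After op 9 (git add c.txt): modified={none} staged={a.txt, c.txt, d.txt}
After op 10 (git commit): modified={none} staged={none}

Answer: none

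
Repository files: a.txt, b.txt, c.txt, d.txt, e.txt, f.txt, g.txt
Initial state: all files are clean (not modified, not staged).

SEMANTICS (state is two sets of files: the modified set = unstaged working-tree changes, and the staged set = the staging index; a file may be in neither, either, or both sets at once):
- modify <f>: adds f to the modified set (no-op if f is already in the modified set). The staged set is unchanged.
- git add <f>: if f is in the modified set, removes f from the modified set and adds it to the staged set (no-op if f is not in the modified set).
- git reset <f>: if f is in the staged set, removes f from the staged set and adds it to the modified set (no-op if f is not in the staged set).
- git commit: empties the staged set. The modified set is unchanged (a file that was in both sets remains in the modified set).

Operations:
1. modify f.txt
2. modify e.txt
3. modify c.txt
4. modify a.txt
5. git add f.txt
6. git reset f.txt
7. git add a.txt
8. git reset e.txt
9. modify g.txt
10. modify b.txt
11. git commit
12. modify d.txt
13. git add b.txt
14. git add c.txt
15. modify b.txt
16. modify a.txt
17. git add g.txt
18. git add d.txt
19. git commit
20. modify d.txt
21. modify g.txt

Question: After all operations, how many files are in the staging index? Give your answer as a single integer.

After op 1 (modify f.txt): modified={f.txt} staged={none}
After op 2 (modify e.txt): modified={e.txt, f.txt} staged={none}
After op 3 (modify c.txt): modified={c.txt, e.txt, f.txt} staged={none}
After op 4 (modify a.txt): modified={a.txt, c.txt, e.txt, f.txt} staged={none}
After op 5 (git add f.txt): modified={a.txt, c.txt, e.txt} staged={f.txt}
After op 6 (git reset f.txt): modified={a.txt, c.txt, e.txt, f.txt} staged={none}
After op 7 (git add a.txt): modified={c.txt, e.txt, f.txt} staged={a.txt}
After op 8 (git reset e.txt): modified={c.txt, e.txt, f.txt} staged={a.txt}
After op 9 (modify g.txt): modified={c.txt, e.txt, f.txt, g.txt} staged={a.txt}
After op 10 (modify b.txt): modified={b.txt, c.txt, e.txt, f.txt, g.txt} staged={a.txt}
After op 11 (git commit): modified={b.txt, c.txt, e.txt, f.txt, g.txt} staged={none}
After op 12 (modify d.txt): modified={b.txt, c.txt, d.txt, e.txt, f.txt, g.txt} staged={none}
After op 13 (git add b.txt): modified={c.txt, d.txt, e.txt, f.txt, g.txt} staged={b.txt}
After op 14 (git add c.txt): modified={d.txt, e.txt, f.txt, g.txt} staged={b.txt, c.txt}
After op 15 (modify b.txt): modified={b.txt, d.txt, e.txt, f.txt, g.txt} staged={b.txt, c.txt}
After op 16 (modify a.txt): modified={a.txt, b.txt, d.txt, e.txt, f.txt, g.txt} staged={b.txt, c.txt}
After op 17 (git add g.txt): modified={a.txt, b.txt, d.txt, e.txt, f.txt} staged={b.txt, c.txt, g.txt}
After op 18 (git add d.txt): modified={a.txt, b.txt, e.txt, f.txt} staged={b.txt, c.txt, d.txt, g.txt}
After op 19 (git commit): modified={a.txt, b.txt, e.txt, f.txt} staged={none}
After op 20 (modify d.txt): modified={a.txt, b.txt, d.txt, e.txt, f.txt} staged={none}
After op 21 (modify g.txt): modified={a.txt, b.txt, d.txt, e.txt, f.txt, g.txt} staged={none}
Final staged set: {none} -> count=0

Answer: 0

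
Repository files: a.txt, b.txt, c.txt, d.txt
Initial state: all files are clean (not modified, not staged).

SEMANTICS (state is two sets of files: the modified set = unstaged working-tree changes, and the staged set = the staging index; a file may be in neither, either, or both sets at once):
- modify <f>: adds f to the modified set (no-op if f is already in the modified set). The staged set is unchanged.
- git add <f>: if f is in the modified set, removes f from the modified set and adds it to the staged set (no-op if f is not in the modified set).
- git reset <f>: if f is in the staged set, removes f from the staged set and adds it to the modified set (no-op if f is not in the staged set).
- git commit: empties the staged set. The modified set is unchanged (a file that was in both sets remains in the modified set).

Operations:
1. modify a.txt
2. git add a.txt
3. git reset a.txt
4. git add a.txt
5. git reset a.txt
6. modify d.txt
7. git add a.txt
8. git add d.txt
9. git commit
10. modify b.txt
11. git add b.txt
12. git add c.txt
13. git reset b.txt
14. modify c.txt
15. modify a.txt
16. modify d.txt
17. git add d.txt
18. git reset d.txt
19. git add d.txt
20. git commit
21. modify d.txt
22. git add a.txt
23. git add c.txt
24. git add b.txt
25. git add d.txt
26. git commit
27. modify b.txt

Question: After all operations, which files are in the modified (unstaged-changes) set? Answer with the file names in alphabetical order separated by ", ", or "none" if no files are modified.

After op 1 (modify a.txt): modified={a.txt} staged={none}
After op 2 (git add a.txt): modified={none} staged={a.txt}
After op 3 (git reset a.txt): modified={a.txt} staged={none}
After op 4 (git add a.txt): modified={none} staged={a.txt}
After op 5 (git reset a.txt): modified={a.txt} staged={none}
After op 6 (modify d.txt): modified={a.txt, d.txt} staged={none}
After op 7 (git add a.txt): modified={d.txt} staged={a.txt}
After op 8 (git add d.txt): modified={none} staged={a.txt, d.txt}
After op 9 (git commit): modified={none} staged={none}
After op 10 (modify b.txt): modified={b.txt} staged={none}
After op 11 (git add b.txt): modified={none} staged={b.txt}
After op 12 (git add c.txt): modified={none} staged={b.txt}
After op 13 (git reset b.txt): modified={b.txt} staged={none}
After op 14 (modify c.txt): modified={b.txt, c.txt} staged={none}
After op 15 (modify a.txt): modified={a.txt, b.txt, c.txt} staged={none}
After op 16 (modify d.txt): modified={a.txt, b.txt, c.txt, d.txt} staged={none}
After op 17 (git add d.txt): modified={a.txt, b.txt, c.txt} staged={d.txt}
After op 18 (git reset d.txt): modified={a.txt, b.txt, c.txt, d.txt} staged={none}
After op 19 (git add d.txt): modified={a.txt, b.txt, c.txt} staged={d.txt}
After op 20 (git commit): modified={a.txt, b.txt, c.txt} staged={none}
After op 21 (modify d.txt): modified={a.txt, b.txt, c.txt, d.txt} staged={none}
After op 22 (git add a.txt): modified={b.txt, c.txt, d.txt} staged={a.txt}
After op 23 (git add c.txt): modified={b.txt, d.txt} staged={a.txt, c.txt}
After op 24 (git add b.txt): modified={d.txt} staged={a.txt, b.txt, c.txt}
After op 25 (git add d.txt): modified={none} staged={a.txt, b.txt, c.txt, d.txt}
After op 26 (git commit): modified={none} staged={none}
After op 27 (modify b.txt): modified={b.txt} staged={none}

Answer: b.txt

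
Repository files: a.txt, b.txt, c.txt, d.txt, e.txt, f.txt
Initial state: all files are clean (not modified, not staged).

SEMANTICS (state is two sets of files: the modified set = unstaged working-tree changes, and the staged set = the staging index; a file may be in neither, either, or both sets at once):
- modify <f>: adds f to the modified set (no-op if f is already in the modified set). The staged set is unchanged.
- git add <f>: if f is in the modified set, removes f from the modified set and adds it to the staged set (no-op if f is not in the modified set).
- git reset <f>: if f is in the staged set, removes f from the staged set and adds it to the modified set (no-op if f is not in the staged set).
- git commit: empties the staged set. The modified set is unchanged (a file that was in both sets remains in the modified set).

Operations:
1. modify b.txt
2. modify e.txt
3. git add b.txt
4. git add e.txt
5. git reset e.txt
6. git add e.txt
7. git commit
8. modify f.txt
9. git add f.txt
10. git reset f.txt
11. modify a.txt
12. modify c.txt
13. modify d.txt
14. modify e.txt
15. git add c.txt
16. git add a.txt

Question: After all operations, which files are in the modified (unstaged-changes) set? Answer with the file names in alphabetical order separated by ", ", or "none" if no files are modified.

After op 1 (modify b.txt): modified={b.txt} staged={none}
After op 2 (modify e.txt): modified={b.txt, e.txt} staged={none}
After op 3 (git add b.txt): modified={e.txt} staged={b.txt}
After op 4 (git add e.txt): modified={none} staged={b.txt, e.txt}
After op 5 (git reset e.txt): modified={e.txt} staged={b.txt}
After op 6 (git add e.txt): modified={none} staged={b.txt, e.txt}
After op 7 (git commit): modified={none} staged={none}
After op 8 (modify f.txt): modified={f.txt} staged={none}
After op 9 (git add f.txt): modified={none} staged={f.txt}
After op 10 (git reset f.txt): modified={f.txt} staged={none}
After op 11 (modify a.txt): modified={a.txt, f.txt} staged={none}
After op 12 (modify c.txt): modified={a.txt, c.txt, f.txt} staged={none}
After op 13 (modify d.txt): modified={a.txt, c.txt, d.txt, f.txt} staged={none}
After op 14 (modify e.txt): modified={a.txt, c.txt, d.txt, e.txt, f.txt} staged={none}
After op 15 (git add c.txt): modified={a.txt, d.txt, e.txt, f.txt} staged={c.txt}
After op 16 (git add a.txt): modified={d.txt, e.txt, f.txt} staged={a.txt, c.txt}

Answer: d.txt, e.txt, f.txt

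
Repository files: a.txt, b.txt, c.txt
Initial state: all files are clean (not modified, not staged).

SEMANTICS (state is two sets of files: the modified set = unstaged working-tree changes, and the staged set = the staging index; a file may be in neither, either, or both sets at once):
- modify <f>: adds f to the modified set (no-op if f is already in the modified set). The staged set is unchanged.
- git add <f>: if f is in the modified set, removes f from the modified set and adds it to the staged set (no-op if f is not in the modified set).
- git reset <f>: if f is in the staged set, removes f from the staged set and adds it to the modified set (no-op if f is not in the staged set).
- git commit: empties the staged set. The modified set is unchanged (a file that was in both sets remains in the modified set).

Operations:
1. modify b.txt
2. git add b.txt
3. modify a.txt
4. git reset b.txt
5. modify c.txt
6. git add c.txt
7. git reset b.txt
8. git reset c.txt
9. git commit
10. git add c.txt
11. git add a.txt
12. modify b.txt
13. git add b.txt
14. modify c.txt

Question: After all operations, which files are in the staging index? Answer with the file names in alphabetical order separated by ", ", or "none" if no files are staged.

After op 1 (modify b.txt): modified={b.txt} staged={none}
After op 2 (git add b.txt): modified={none} staged={b.txt}
After op 3 (modify a.txt): modified={a.txt} staged={b.txt}
After op 4 (git reset b.txt): modified={a.txt, b.txt} staged={none}
After op 5 (modify c.txt): modified={a.txt, b.txt, c.txt} staged={none}
After op 6 (git add c.txt): modified={a.txt, b.txt} staged={c.txt}
After op 7 (git reset b.txt): modified={a.txt, b.txt} staged={c.txt}
After op 8 (git reset c.txt): modified={a.txt, b.txt, c.txt} staged={none}
After op 9 (git commit): modified={a.txt, b.txt, c.txt} staged={none}
After op 10 (git add c.txt): modified={a.txt, b.txt} staged={c.txt}
After op 11 (git add a.txt): modified={b.txt} staged={a.txt, c.txt}
After op 12 (modify b.txt): modified={b.txt} staged={a.txt, c.txt}
After op 13 (git add b.txt): modified={none} staged={a.txt, b.txt, c.txt}
After op 14 (modify c.txt): modified={c.txt} staged={a.txt, b.txt, c.txt}

Answer: a.txt, b.txt, c.txt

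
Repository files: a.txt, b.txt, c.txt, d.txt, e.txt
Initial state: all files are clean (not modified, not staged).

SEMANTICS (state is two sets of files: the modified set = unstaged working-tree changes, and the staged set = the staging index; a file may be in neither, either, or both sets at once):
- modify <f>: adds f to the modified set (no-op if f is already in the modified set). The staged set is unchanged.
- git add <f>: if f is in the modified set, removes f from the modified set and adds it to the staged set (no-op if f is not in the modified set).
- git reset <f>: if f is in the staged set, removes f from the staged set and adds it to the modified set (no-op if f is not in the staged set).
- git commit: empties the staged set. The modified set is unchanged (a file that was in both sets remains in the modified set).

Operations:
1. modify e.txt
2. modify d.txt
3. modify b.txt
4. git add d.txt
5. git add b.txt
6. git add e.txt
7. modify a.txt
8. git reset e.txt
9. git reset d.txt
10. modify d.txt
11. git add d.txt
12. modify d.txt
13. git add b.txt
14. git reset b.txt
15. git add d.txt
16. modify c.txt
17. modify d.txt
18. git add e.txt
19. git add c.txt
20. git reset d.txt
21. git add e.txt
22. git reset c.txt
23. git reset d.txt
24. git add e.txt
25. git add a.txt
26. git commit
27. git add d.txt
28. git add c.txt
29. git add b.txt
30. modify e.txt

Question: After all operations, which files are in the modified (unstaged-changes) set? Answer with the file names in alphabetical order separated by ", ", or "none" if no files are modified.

After op 1 (modify e.txt): modified={e.txt} staged={none}
After op 2 (modify d.txt): modified={d.txt, e.txt} staged={none}
After op 3 (modify b.txt): modified={b.txt, d.txt, e.txt} staged={none}
After op 4 (git add d.txt): modified={b.txt, e.txt} staged={d.txt}
After op 5 (git add b.txt): modified={e.txt} staged={b.txt, d.txt}
After op 6 (git add e.txt): modified={none} staged={b.txt, d.txt, e.txt}
After op 7 (modify a.txt): modified={a.txt} staged={b.txt, d.txt, e.txt}
After op 8 (git reset e.txt): modified={a.txt, e.txt} staged={b.txt, d.txt}
After op 9 (git reset d.txt): modified={a.txt, d.txt, e.txt} staged={b.txt}
After op 10 (modify d.txt): modified={a.txt, d.txt, e.txt} staged={b.txt}
After op 11 (git add d.txt): modified={a.txt, e.txt} staged={b.txt, d.txt}
After op 12 (modify d.txt): modified={a.txt, d.txt, e.txt} staged={b.txt, d.txt}
After op 13 (git add b.txt): modified={a.txt, d.txt, e.txt} staged={b.txt, d.txt}
After op 14 (git reset b.txt): modified={a.txt, b.txt, d.txt, e.txt} staged={d.txt}
After op 15 (git add d.txt): modified={a.txt, b.txt, e.txt} staged={d.txt}
After op 16 (modify c.txt): modified={a.txt, b.txt, c.txt, e.txt} staged={d.txt}
After op 17 (modify d.txt): modified={a.txt, b.txt, c.txt, d.txt, e.txt} staged={d.txt}
After op 18 (git add e.txt): modified={a.txt, b.txt, c.txt, d.txt} staged={d.txt, e.txt}
After op 19 (git add c.txt): modified={a.txt, b.txt, d.txt} staged={c.txt, d.txt, e.txt}
After op 20 (git reset d.txt): modified={a.txt, b.txt, d.txt} staged={c.txt, e.txt}
After op 21 (git add e.txt): modified={a.txt, b.txt, d.txt} staged={c.txt, e.txt}
After op 22 (git reset c.txt): modified={a.txt, b.txt, c.txt, d.txt} staged={e.txt}
After op 23 (git reset d.txt): modified={a.txt, b.txt, c.txt, d.txt} staged={e.txt}
After op 24 (git add e.txt): modified={a.txt, b.txt, c.txt, d.txt} staged={e.txt}
After op 25 (git add a.txt): modified={b.txt, c.txt, d.txt} staged={a.txt, e.txt}
After op 26 (git commit): modified={b.txt, c.txt, d.txt} staged={none}
After op 27 (git add d.txt): modified={b.txt, c.txt} staged={d.txt}
After op 28 (git add c.txt): modified={b.txt} staged={c.txt, d.txt}
After op 29 (git add b.txt): modified={none} staged={b.txt, c.txt, d.txt}
After op 30 (modify e.txt): modified={e.txt} staged={b.txt, c.txt, d.txt}

Answer: e.txt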